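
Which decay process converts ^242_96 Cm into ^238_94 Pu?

alpha decay

ΔA = 238 − 242 = -4; ΔZ = 94 − 96 = -2.
A drops by 4 and Z drops by 2 — the signature of alpha emission.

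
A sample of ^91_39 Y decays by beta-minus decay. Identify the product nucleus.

Beta-minus decay: mass number changes by +0, atomic number by +1.
A: 91 = 91; Z: 39 + 1 = 40.
Z = 40 is zirconium, so the daughter is ^91_40 Zr.

Zr-91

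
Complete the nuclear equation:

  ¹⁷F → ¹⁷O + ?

positron

Conserve mass number: 17 = 17 + A, so A = 0.
Conserve atomic number: 9 = 8 + Z, so Z = 1.
A = 0 and Z = 1 is e⁺ — a positron.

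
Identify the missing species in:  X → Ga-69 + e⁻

Conserve mass number: A = 69 + 0, so A = 69.
Conserve atomic number: Z = 31 − 1, so Z = 30.
Z = 30 is zinc, so the species is Zn-69.

Zn-69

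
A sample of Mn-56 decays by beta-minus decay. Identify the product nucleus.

Beta-minus decay: mass number changes by +0, atomic number by +1.
A: 56 = 56; Z: 25 + 1 = 26.
Z = 26 is iron, so the daughter is Fe-56.

Fe-56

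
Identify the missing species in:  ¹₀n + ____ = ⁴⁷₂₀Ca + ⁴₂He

Conserve mass number: 1 + A = 47 + 4, so A = 50.
Conserve atomic number: 0 + Z = 20 + 2, so Z = 22.
Z = 22 is titanium, so the species is ⁵⁰₂₂Ti.

Ti-50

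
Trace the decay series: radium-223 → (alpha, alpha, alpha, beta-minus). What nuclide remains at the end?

Start: (A, Z) = (223, 88).
After α: (219, 86).
After α: (215, 84).
After α: (211, 82).
After β⁻: (211, 83).
Z = 83 is bismuth.

Bi-211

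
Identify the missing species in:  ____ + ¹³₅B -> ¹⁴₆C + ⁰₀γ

Conserve mass number: A + 13 = 14 + 0, so A = 1.
Conserve atomic number: Z + 5 = 6 + 0, so Z = 1.
A = 1 and Z = 1 is ¹₁H — a proton.

proton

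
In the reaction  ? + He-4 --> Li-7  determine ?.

Conserve mass number: A + 4 = 7, so A = 3.
Conserve atomic number: Z + 2 = 3, so Z = 1.
A = 3 and Z = 1 is H-3 — a triton.

triton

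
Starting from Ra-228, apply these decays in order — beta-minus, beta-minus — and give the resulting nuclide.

Th-228

Start: (A, Z) = (228, 88).
After β⁻: (228, 89).
After β⁻: (228, 90).
Z = 90 is thorium.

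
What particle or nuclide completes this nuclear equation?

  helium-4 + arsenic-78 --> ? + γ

Br-82

Conserve mass number: 4 + 78 = A + 0, so A = 82.
Conserve atomic number: 2 + 33 = Z + 0, so Z = 35.
Z = 35 is bromine, so the species is bromine-82.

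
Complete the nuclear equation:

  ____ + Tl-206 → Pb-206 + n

proton

Conserve mass number: A + 206 = 206 + 1, so A = 1.
Conserve atomic number: Z + 81 = 82 + 0, so Z = 1.
A = 1 and Z = 1 is H-1 — a proton.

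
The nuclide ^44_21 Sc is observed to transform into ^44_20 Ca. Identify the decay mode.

beta-plus decay or electron capture

ΔA = 44 − 44 = 0; ΔZ = 20 − 21 = -1.
A is unchanged and Z drops by 1 — a proton has become a neutron (β⁺ emission or electron capture).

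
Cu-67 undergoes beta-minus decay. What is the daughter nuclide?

Beta-minus decay: mass number changes by +0, atomic number by +1.
A: 67 = 67; Z: 29 + 1 = 30.
Z = 30 is zinc, so the daughter is Zn-67.

Zn-67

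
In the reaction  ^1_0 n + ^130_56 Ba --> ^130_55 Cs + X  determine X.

proton

Conserve mass number: 1 + 130 = 130 + A, so A = 1.
Conserve atomic number: 0 + 56 = 55 + Z, so Z = 1.
A = 1 and Z = 1 is ^1_1 H — a proton.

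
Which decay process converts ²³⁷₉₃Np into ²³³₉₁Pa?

alpha decay

ΔA = 233 − 237 = -4; ΔZ = 91 − 93 = -2.
A drops by 4 and Z drops by 2 — the signature of alpha emission.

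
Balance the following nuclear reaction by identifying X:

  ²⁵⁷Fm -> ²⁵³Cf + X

alpha particle

Conserve mass number: 257 = 253 + A, so A = 4.
Conserve atomic number: 100 = 98 + Z, so Z = 2.
A = 4 and Z = 2 is ⁴He — an alpha particle.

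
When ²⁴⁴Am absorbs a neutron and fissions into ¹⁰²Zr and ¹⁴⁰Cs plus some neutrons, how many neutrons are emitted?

3

Conserve mass number: 245 = 102 + 140 + k, so k = 245 − 242 = 3.
Check atomic number: 95 = 40 + 55 + 0 = 95. ✓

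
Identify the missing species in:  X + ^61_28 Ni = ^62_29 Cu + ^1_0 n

Conserve mass number: A + 61 = 62 + 1, so A = 2.
Conserve atomic number: Z + 28 = 29 + 0, so Z = 1.
A = 2 and Z = 1 is ^2_1 H — a deuteron.

deuteron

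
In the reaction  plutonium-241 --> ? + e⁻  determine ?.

Conserve mass number: 241 = A + 0, so A = 241.
Conserve atomic number: 94 = Z − 1, so Z = 95.
Z = 95 is americium, so the species is americium-241.

Am-241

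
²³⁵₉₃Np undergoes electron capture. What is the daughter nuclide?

Electron capture: mass number changes by +0, atomic number by -1.
A: 235 = 235; Z: 93 − 1 = 92.
Z = 92 is uranium, so the daughter is ²³⁵₉₂U.

U-235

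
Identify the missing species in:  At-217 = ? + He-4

Bi-213

Conserve mass number: 217 = A + 4, so A = 213.
Conserve atomic number: 85 = Z + 2, so Z = 83.
Z = 83 is bismuth, so the species is Bi-213.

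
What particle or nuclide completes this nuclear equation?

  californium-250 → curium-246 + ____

Conserve mass number: 250 = 246 + A, so A = 4.
Conserve atomic number: 98 = 96 + Z, so Z = 2.
A = 4 and Z = 2 is helium-4 — an alpha particle.

alpha particle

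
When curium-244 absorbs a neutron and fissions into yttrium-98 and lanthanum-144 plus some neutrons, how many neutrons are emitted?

3

Conserve mass number: 245 = 98 + 144 + k, so k = 245 − 242 = 3.
Check atomic number: 96 = 39 + 57 + 0 = 96. ✓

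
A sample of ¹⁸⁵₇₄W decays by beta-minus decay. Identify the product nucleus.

Beta-minus decay: mass number changes by +0, atomic number by +1.
A: 185 = 185; Z: 74 + 1 = 75.
Z = 75 is rhenium, so the daughter is ¹⁸⁵₇₅Re.

Re-185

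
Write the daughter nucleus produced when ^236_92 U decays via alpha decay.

Alpha decay: mass number changes by -4, atomic number by -2.
A: 236 − 4 = 232; Z: 92 − 2 = 90.
Z = 90 is thorium, so the daughter is ^232_90 Th.

Th-232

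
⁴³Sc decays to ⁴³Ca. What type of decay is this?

beta-plus decay or electron capture

ΔA = 43 − 43 = 0; ΔZ = 20 − 21 = -1.
A is unchanged and Z drops by 1 — a proton has become a neutron (β⁺ emission or electron capture).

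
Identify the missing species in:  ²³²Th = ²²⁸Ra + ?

alpha particle

Conserve mass number: 232 = 228 + A, so A = 4.
Conserve atomic number: 90 = 88 + Z, so Z = 2.
A = 4 and Z = 2 is ⁴He — an alpha particle.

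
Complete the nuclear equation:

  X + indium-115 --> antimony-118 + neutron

alpha particle

Conserve mass number: A + 115 = 118 + 1, so A = 4.
Conserve atomic number: Z + 49 = 51 + 0, so Z = 2.
A = 4 and Z = 2 is helium-4 — an alpha particle.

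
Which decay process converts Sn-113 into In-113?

ΔA = 113 − 113 = 0; ΔZ = 49 − 50 = -1.
A is unchanged and Z drops by 1 — a proton has become a neutron (β⁺ emission or electron capture).

beta-plus decay or electron capture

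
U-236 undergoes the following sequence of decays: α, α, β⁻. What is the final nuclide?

Ac-228

Start: (A, Z) = (236, 92).
After α: (232, 90).
After α: (228, 88).
After β⁻: (228, 89).
Z = 89 is actinium.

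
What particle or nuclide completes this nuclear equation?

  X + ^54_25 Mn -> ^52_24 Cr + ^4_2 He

Conserve mass number: A + 54 = 52 + 4, so A = 2.
Conserve atomic number: Z + 25 = 24 + 2, so Z = 1.
A = 2 and Z = 1 is ^2_1 H — a deuteron.

deuteron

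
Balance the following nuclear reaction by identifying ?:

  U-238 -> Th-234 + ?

alpha particle

Conserve mass number: 238 = 234 + A, so A = 4.
Conserve atomic number: 92 = 90 + Z, so Z = 2.
A = 4 and Z = 2 is He-4 — an alpha particle.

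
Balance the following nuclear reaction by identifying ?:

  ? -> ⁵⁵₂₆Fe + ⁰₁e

Conserve mass number: A = 55 + 0, so A = 55.
Conserve atomic number: Z = 26 + 1, so Z = 27.
Z = 27 is cobalt, so the species is ⁵⁵₂₇Co.

Co-55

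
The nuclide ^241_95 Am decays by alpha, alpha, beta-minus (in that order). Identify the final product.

U-233

Start: (A, Z) = (241, 95).
After α: (237, 93).
After α: (233, 91).
After β⁻: (233, 92).
Z = 92 is uranium.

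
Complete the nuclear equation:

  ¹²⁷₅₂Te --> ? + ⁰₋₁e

I-127

Conserve mass number: 127 = A + 0, so A = 127.
Conserve atomic number: 52 = Z − 1, so Z = 53.
Z = 53 is iodine, so the species is ¹²⁷₅₃I.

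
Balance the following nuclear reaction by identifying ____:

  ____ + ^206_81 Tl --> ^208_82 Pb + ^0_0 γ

deuteron

Conserve mass number: A + 206 = 208 + 0, so A = 2.
Conserve atomic number: Z + 81 = 82 + 0, so Z = 1.
A = 2 and Z = 1 is ^2_1 H — a deuteron.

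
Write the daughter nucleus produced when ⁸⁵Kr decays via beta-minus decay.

Beta-minus decay: mass number changes by +0, atomic number by +1.
A: 85 = 85; Z: 36 + 1 = 37.
Z = 37 is rubidium, so the daughter is ⁸⁵Rb.

Rb-85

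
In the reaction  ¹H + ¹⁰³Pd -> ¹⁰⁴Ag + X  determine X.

gamma ray

Conserve mass number: 1 + 103 = 104 + A, so A = 0.
Conserve atomic number: 1 + 46 = 47 + Z, so Z = 0.
A = 0 and Z = 0 is γ — a gamma ray.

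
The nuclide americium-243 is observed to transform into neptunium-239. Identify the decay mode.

ΔA = 239 − 243 = -4; ΔZ = 93 − 95 = -2.
A drops by 4 and Z drops by 2 — the signature of alpha emission.

alpha decay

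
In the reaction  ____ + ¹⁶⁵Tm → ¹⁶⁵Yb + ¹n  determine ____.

proton

Conserve mass number: A + 165 = 165 + 1, so A = 1.
Conserve atomic number: Z + 69 = 70 + 0, so Z = 1.
A = 1 and Z = 1 is ¹H — a proton.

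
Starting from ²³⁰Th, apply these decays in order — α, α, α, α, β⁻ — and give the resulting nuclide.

Start: (A, Z) = (230, 90).
After α: (226, 88).
After α: (222, 86).
After α: (218, 84).
After α: (214, 82).
After β⁻: (214, 83).
Z = 83 is bismuth.

Bi-214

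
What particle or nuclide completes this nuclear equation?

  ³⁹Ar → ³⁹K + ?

beta-minus particle

Conserve mass number: 39 = 39 + A, so A = 0.
Conserve atomic number: 18 = 19 + Z, so Z = -1.
A = 0 and Z = -1 is e⁻ — a beta-minus particle.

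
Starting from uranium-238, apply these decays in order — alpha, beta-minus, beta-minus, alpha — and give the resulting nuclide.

Th-230

Start: (A, Z) = (238, 92).
After α: (234, 90).
After β⁻: (234, 91).
After β⁻: (234, 92).
After α: (230, 90).
Z = 90 is thorium.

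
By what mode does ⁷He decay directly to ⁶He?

ΔA = 6 − 7 = -1; ΔZ = 2 − 2 = +0.
A drops by 1 with Z unchanged — a neutron was emitted.

neutron emission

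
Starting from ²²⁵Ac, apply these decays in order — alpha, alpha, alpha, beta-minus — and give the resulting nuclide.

Po-213

Start: (A, Z) = (225, 89).
After α: (221, 87).
After α: (217, 85).
After α: (213, 83).
After β⁻: (213, 84).
Z = 84 is polonium.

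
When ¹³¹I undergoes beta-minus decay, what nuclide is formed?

Beta-minus decay: mass number changes by +0, atomic number by +1.
A: 131 = 131; Z: 53 + 1 = 54.
Z = 54 is xenon, so the daughter is ¹³¹Xe.

Xe-131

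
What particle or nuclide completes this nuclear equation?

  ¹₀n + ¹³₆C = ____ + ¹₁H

Conserve mass number: 1 + 13 = A + 1, so A = 13.
Conserve atomic number: 0 + 6 = Z + 1, so Z = 5.
Z = 5 is boron, so the species is ¹³₅B.

B-13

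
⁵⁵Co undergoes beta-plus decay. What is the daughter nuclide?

Fe-55

Beta-plus decay: mass number changes by +0, atomic number by -1.
A: 55 = 55; Z: 27 − 1 = 26.
Z = 26 is iron, so the daughter is ⁵⁵Fe.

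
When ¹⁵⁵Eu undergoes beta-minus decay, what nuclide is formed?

Gd-155

Beta-minus decay: mass number changes by +0, atomic number by +1.
A: 155 = 155; Z: 63 + 1 = 64.
Z = 64 is gadolinium, so the daughter is ¹⁵⁵Gd.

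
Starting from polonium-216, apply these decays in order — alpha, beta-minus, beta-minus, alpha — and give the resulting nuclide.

Pb-208

Start: (A, Z) = (216, 84).
After α: (212, 82).
After β⁻: (212, 83).
After β⁻: (212, 84).
After α: (208, 82).
Z = 82 is lead.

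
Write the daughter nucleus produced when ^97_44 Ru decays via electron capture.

Electron capture: mass number changes by +0, atomic number by -1.
A: 97 = 97; Z: 44 − 1 = 43.
Z = 43 is technetium, so the daughter is ^97_43 Tc.

Tc-97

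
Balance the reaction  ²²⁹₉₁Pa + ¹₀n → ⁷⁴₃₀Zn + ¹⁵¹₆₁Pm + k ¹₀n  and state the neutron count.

5

Conserve mass number: 230 = 74 + 151 + k, so k = 230 − 225 = 5.
Check atomic number: 91 = 30 + 61 + 0 = 91. ✓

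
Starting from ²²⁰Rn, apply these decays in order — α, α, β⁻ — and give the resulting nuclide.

Start: (A, Z) = (220, 86).
After α: (216, 84).
After α: (212, 82).
After β⁻: (212, 83).
Z = 83 is bismuth.

Bi-212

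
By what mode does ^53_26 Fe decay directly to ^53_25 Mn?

ΔA = 53 − 53 = 0; ΔZ = 25 − 26 = -1.
A is unchanged and Z drops by 1 — a proton has become a neutron (β⁺ emission or electron capture).

beta-plus decay or electron capture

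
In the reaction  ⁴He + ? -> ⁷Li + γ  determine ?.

triton

Conserve mass number: 4 + A = 7 + 0, so A = 3.
Conserve atomic number: 2 + Z = 3 + 0, so Z = 1.
A = 3 and Z = 1 is ³H — a triton.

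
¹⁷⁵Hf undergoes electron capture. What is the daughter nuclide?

Lu-175

Electron capture: mass number changes by +0, atomic number by -1.
A: 175 = 175; Z: 72 − 1 = 71.
Z = 71 is lutetium, so the daughter is ¹⁷⁵Lu.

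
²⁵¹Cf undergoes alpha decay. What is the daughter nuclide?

Alpha decay: mass number changes by -4, atomic number by -2.
A: 251 − 4 = 247; Z: 98 − 2 = 96.
Z = 96 is curium, so the daughter is ²⁴⁷Cm.

Cm-247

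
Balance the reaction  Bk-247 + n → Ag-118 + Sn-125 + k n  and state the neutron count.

Conserve mass number: 248 = 118 + 125 + k, so k = 248 − 243 = 5.
Check atomic number: 97 = 47 + 50 + 0 = 97. ✓

5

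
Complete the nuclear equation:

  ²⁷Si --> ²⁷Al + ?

Conserve mass number: 27 = 27 + A, so A = 0.
Conserve atomic number: 14 = 13 + Z, so Z = 1.
A = 0 and Z = 1 is e⁺ — a positron.

positron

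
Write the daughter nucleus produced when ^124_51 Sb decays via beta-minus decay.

Te-124

Beta-minus decay: mass number changes by +0, atomic number by +1.
A: 124 = 124; Z: 51 + 1 = 52.
Z = 52 is tellurium, so the daughter is ^124_52 Te.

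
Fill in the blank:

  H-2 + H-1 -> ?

He-3

Conserve mass number: 2 + 1 = A, so A = 3.
Conserve atomic number: 1 + 1 = Z, so Z = 2.
Z = 2 is helium, so the species is He-3.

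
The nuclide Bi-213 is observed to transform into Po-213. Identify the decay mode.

beta-minus decay

ΔA = 213 − 213 = 0; ΔZ = 84 − 83 = +1.
A is unchanged and Z rises by 1 — a neutron has become a proton (β⁻ decay).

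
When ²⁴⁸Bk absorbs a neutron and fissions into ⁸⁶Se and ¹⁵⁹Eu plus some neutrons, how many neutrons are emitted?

4

Conserve mass number: 249 = 86 + 159 + k, so k = 249 − 245 = 4.
Check atomic number: 97 = 34 + 63 + 0 = 97. ✓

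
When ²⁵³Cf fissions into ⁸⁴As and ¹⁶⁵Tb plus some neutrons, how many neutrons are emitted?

Conserve mass number: 253 = 84 + 165 + k, so k = 253 − 249 = 4.
Check atomic number: 98 = 33 + 65 + 0 = 98. ✓

4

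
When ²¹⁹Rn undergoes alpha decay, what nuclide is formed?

Po-215

Alpha decay: mass number changes by -4, atomic number by -2.
A: 219 − 4 = 215; Z: 86 − 2 = 84.
Z = 84 is polonium, so the daughter is ²¹⁵Po.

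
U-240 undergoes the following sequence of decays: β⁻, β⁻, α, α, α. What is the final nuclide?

Ra-228

Start: (A, Z) = (240, 92).
After β⁻: (240, 93).
After β⁻: (240, 94).
After α: (236, 92).
After α: (232, 90).
After α: (228, 88).
Z = 88 is radium.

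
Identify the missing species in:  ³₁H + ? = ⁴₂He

proton

Conserve mass number: 3 + A = 4, so A = 1.
Conserve atomic number: 1 + Z = 2, so Z = 1.
A = 1 and Z = 1 is ¹₁H — a proton.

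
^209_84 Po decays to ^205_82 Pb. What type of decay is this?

ΔA = 205 − 209 = -4; ΔZ = 82 − 84 = -2.
A drops by 4 and Z drops by 2 — the signature of alpha emission.

alpha decay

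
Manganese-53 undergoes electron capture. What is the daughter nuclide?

Electron capture: mass number changes by +0, atomic number by -1.
A: 53 = 53; Z: 25 − 1 = 24.
Z = 24 is chromium, so the daughter is chromium-53.

Cr-53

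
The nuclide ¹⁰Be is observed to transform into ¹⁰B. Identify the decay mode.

ΔA = 10 − 10 = 0; ΔZ = 5 − 4 = +1.
A is unchanged and Z rises by 1 — a neutron has become a proton (β⁻ decay).

beta-minus decay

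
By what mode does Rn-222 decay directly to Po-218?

alpha decay

ΔA = 218 − 222 = -4; ΔZ = 84 − 86 = -2.
A drops by 4 and Z drops by 2 — the signature of alpha emission.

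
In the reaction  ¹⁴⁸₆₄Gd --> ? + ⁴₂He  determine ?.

Conserve mass number: 148 = A + 4, so A = 144.
Conserve atomic number: 64 = Z + 2, so Z = 62.
Z = 62 is samarium, so the species is ¹⁴⁴₆₂Sm.

Sm-144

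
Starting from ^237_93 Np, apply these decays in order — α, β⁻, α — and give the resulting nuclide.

Start: (A, Z) = (237, 93).
After α: (233, 91).
After β⁻: (233, 92).
After α: (229, 90).
Z = 90 is thorium.

Th-229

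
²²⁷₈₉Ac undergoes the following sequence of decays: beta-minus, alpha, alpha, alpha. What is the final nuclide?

Start: (A, Z) = (227, 89).
After β⁻: (227, 90).
After α: (223, 88).
After α: (219, 86).
After α: (215, 84).
Z = 84 is polonium.

Po-215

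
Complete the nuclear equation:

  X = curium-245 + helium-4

Cf-249

Conserve mass number: A = 245 + 4, so A = 249.
Conserve atomic number: Z = 96 + 2, so Z = 98.
Z = 98 is californium, so the species is californium-249.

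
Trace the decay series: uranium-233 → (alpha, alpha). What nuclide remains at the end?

Start: (A, Z) = (233, 92).
After α: (229, 90).
After α: (225, 88).
Z = 88 is radium.

Ra-225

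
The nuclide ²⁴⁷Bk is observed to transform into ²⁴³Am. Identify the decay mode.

ΔA = 243 − 247 = -4; ΔZ = 95 − 97 = -2.
A drops by 4 and Z drops by 2 — the signature of alpha emission.

alpha decay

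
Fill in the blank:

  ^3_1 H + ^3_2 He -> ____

Li-6

Conserve mass number: 3 + 3 = A, so A = 6.
Conserve atomic number: 1 + 2 = Z, so Z = 3.
Z = 3 is lithium, so the species is ^6_3 Li.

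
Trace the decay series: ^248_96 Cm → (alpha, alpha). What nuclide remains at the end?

Start: (A, Z) = (248, 96).
After α: (244, 94).
After α: (240, 92).
Z = 92 is uranium.

U-240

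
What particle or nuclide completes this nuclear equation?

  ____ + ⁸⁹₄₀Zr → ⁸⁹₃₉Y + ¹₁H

Conserve mass number: A + 89 = 89 + 1, so A = 1.
Conserve atomic number: Z + 40 = 39 + 1, so Z = 0.
A = 1 and Z = 0 is ¹₀n — a neutron.

neutron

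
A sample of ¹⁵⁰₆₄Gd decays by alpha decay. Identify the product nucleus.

Alpha decay: mass number changes by -4, atomic number by -2.
A: 150 − 4 = 146; Z: 64 − 2 = 62.
Z = 62 is samarium, so the daughter is ¹⁴⁶₆₂Sm.

Sm-146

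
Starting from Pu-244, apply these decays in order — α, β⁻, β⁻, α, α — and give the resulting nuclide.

Start: (A, Z) = (244, 94).
After α: (240, 92).
After β⁻: (240, 93).
After β⁻: (240, 94).
After α: (236, 92).
After α: (232, 90).
Z = 90 is thorium.

Th-232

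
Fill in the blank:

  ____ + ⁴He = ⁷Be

Conserve mass number: A + 4 = 7, so A = 3.
Conserve atomic number: Z + 2 = 4, so Z = 2.
Z = 2 is helium, so the species is ³He.

He-3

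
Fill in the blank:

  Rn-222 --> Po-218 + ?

alpha particle

Conserve mass number: 222 = 218 + A, so A = 4.
Conserve atomic number: 86 = 84 + Z, so Z = 2.
A = 4 and Z = 2 is He-4 — an alpha particle.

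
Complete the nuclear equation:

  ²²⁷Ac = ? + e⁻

Th-227

Conserve mass number: 227 = A + 0, so A = 227.
Conserve atomic number: 89 = Z − 1, so Z = 90.
Z = 90 is thorium, so the species is ²²⁷Th.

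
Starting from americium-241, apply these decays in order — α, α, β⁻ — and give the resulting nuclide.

Start: (A, Z) = (241, 95).
After α: (237, 93).
After α: (233, 91).
After β⁻: (233, 92).
Z = 92 is uranium.

U-233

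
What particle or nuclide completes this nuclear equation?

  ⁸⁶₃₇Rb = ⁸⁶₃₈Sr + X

beta-minus particle

Conserve mass number: 86 = 86 + A, so A = 0.
Conserve atomic number: 37 = 38 + Z, so Z = -1.
A = 0 and Z = -1 is ⁰₋₁e — a beta-minus particle.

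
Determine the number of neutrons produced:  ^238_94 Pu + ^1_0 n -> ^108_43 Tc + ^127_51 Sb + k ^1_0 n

4

Conserve mass number: 239 = 108 + 127 + k, so k = 239 − 235 = 4.
Check atomic number: 94 = 43 + 51 + 0 = 94. ✓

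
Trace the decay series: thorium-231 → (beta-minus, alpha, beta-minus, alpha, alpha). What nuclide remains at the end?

Rn-219

Start: (A, Z) = (231, 90).
After β⁻: (231, 91).
After α: (227, 89).
After β⁻: (227, 90).
After α: (223, 88).
After α: (219, 86).
Z = 86 is radon.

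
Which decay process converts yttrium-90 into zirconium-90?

beta-minus decay

ΔA = 90 − 90 = 0; ΔZ = 40 − 39 = +1.
A is unchanged and Z rises by 1 — a neutron has become a proton (β⁻ decay).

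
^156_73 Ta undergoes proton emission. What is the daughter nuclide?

Proton emission: mass number changes by -1, atomic number by -1.
A: 156 − 1 = 155; Z: 73 − 1 = 72.
Z = 72 is hafnium, so the daughter is ^155_72 Hf.

Hf-155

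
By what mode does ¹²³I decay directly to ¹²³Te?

ΔA = 123 − 123 = 0; ΔZ = 52 − 53 = -1.
A is unchanged and Z drops by 1 — a proton has become a neutron (β⁺ emission or electron capture).

beta-plus decay or electron capture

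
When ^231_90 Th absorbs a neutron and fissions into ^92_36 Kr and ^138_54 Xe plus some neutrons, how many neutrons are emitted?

2

Conserve mass number: 232 = 92 + 138 + k, so k = 232 − 230 = 2.
Check atomic number: 90 = 36 + 54 + 0 = 90. ✓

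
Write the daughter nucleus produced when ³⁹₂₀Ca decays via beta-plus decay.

K-39

Beta-plus decay: mass number changes by +0, atomic number by -1.
A: 39 = 39; Z: 20 − 1 = 19.
Z = 19 is potassium, so the daughter is ³⁹₁₉K.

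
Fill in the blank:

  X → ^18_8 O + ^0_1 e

F-18

Conserve mass number: A = 18 + 0, so A = 18.
Conserve atomic number: Z = 8 + 1, so Z = 9.
Z = 9 is fluorine, so the species is ^18_9 F.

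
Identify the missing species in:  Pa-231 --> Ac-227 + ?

alpha particle

Conserve mass number: 231 = 227 + A, so A = 4.
Conserve atomic number: 91 = 89 + Z, so Z = 2.
A = 4 and Z = 2 is He-4 — an alpha particle.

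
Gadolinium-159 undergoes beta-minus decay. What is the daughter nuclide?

Tb-159

Beta-minus decay: mass number changes by +0, atomic number by +1.
A: 159 = 159; Z: 64 + 1 = 65.
Z = 65 is terbium, so the daughter is terbium-159.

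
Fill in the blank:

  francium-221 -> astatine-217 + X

Conserve mass number: 221 = 217 + A, so A = 4.
Conserve atomic number: 87 = 85 + Z, so Z = 2.
A = 4 and Z = 2 is helium-4 — an alpha particle.

alpha particle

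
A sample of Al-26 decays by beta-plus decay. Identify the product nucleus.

Mg-26

Beta-plus decay: mass number changes by +0, atomic number by -1.
A: 26 = 26; Z: 13 − 1 = 12.
Z = 12 is magnesium, so the daughter is Mg-26.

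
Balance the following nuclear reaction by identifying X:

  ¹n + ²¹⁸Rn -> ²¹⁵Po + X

alpha particle

Conserve mass number: 1 + 218 = 215 + A, so A = 4.
Conserve atomic number: 0 + 86 = 84 + Z, so Z = 2.
A = 4 and Z = 2 is ⁴He — an alpha particle.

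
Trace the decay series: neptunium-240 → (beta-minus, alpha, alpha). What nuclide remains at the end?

Start: (A, Z) = (240, 93).
After β⁻: (240, 94).
After α: (236, 92).
After α: (232, 90).
Z = 90 is thorium.

Th-232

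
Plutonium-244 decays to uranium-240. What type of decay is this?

alpha decay

ΔA = 240 − 244 = -4; ΔZ = 92 − 94 = -2.
A drops by 4 and Z drops by 2 — the signature of alpha emission.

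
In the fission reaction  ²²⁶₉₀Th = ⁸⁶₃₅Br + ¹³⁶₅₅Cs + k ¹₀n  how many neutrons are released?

4

Conserve mass number: 226 = 86 + 136 + k, so k = 226 − 222 = 4.
Check atomic number: 90 = 35 + 55 + 0 = 90. ✓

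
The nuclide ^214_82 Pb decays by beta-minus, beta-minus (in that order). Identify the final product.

Start: (A, Z) = (214, 82).
After β⁻: (214, 83).
After β⁻: (214, 84).
Z = 84 is polonium.

Po-214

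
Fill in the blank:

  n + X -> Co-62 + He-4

Conserve mass number: 1 + A = 62 + 4, so A = 65.
Conserve atomic number: 0 + Z = 27 + 2, so Z = 29.
Z = 29 is copper, so the species is Cu-65.

Cu-65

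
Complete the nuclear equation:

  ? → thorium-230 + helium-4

Conserve mass number: A = 230 + 4, so A = 234.
Conserve atomic number: Z = 90 + 2, so Z = 92.
Z = 92 is uranium, so the species is uranium-234.

U-234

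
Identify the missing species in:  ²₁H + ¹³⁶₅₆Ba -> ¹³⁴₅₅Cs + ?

alpha particle

Conserve mass number: 2 + 136 = 134 + A, so A = 4.
Conserve atomic number: 1 + 56 = 55 + Z, so Z = 2.
A = 4 and Z = 2 is ⁴₂He — an alpha particle.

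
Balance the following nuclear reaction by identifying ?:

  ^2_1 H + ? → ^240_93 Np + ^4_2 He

Conserve mass number: 2 + A = 240 + 4, so A = 242.
Conserve atomic number: 1 + Z = 93 + 2, so Z = 94.
Z = 94 is plutonium, so the species is ^242_94 Pu.

Pu-242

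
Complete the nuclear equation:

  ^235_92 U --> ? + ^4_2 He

Th-231

Conserve mass number: 235 = A + 4, so A = 231.
Conserve atomic number: 92 = Z + 2, so Z = 90.
Z = 90 is thorium, so the species is ^231_90 Th.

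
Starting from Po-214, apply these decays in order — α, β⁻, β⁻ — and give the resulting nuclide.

Po-210

Start: (A, Z) = (214, 84).
After α: (210, 82).
After β⁻: (210, 83).
After β⁻: (210, 84).
Z = 84 is polonium.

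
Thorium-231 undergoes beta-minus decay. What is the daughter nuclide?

Pa-231

Beta-minus decay: mass number changes by +0, atomic number by +1.
A: 231 = 231; Z: 90 + 1 = 91.
Z = 91 is protactinium, so the daughter is protactinium-231.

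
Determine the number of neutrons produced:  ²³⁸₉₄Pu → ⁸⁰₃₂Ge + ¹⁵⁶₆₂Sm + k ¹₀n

2

Conserve mass number: 238 = 80 + 156 + k, so k = 238 − 236 = 2.
Check atomic number: 94 = 32 + 62 + 0 = 94. ✓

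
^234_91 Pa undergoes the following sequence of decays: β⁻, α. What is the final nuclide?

Th-230

Start: (A, Z) = (234, 91).
After β⁻: (234, 92).
After α: (230, 90).
Z = 90 is thorium.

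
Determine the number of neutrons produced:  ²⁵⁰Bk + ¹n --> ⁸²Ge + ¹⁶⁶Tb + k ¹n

3

Conserve mass number: 251 = 82 + 166 + k, so k = 251 − 248 = 3.
Check atomic number: 97 = 32 + 65 + 0 = 97. ✓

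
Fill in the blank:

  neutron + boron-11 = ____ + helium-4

Li-8

Conserve mass number: 1 + 11 = A + 4, so A = 8.
Conserve atomic number: 0 + 5 = Z + 2, so Z = 3.
Z = 3 is lithium, so the species is lithium-8.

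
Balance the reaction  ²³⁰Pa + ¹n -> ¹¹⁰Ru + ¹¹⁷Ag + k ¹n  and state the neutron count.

4

Conserve mass number: 231 = 110 + 117 + k, so k = 231 − 227 = 4.
Check atomic number: 91 = 44 + 47 + 0 = 91. ✓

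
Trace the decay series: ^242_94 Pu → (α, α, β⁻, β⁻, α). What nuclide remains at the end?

Start: (A, Z) = (242, 94).
After α: (238, 92).
After α: (234, 90).
After β⁻: (234, 91).
After β⁻: (234, 92).
After α: (230, 90).
Z = 90 is thorium.

Th-230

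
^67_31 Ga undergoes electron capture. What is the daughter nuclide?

Electron capture: mass number changes by +0, atomic number by -1.
A: 67 = 67; Z: 31 − 1 = 30.
Z = 30 is zinc, so the daughter is ^67_30 Zn.

Zn-67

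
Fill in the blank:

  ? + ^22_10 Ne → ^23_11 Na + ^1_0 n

Conserve mass number: A + 22 = 23 + 1, so A = 2.
Conserve atomic number: Z + 10 = 11 + 0, so Z = 1.
A = 2 and Z = 1 is ^2_1 H — a deuteron.

deuteron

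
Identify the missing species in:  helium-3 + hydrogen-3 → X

Li-6

Conserve mass number: 3 + 3 = A, so A = 6.
Conserve atomic number: 2 + 1 = Z, so Z = 3.
Z = 3 is lithium, so the species is lithium-6.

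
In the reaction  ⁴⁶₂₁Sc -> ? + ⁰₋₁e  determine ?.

Conserve mass number: 46 = A + 0, so A = 46.
Conserve atomic number: 21 = Z − 1, so Z = 22.
Z = 22 is titanium, so the species is ⁴⁶₂₂Ti.

Ti-46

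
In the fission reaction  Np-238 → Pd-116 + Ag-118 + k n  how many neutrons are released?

4

Conserve mass number: 238 = 116 + 118 + k, so k = 238 − 234 = 4.
Check atomic number: 93 = 46 + 47 + 0 = 93. ✓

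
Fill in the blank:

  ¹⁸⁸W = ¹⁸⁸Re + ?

Conserve mass number: 188 = 188 + A, so A = 0.
Conserve atomic number: 74 = 75 + Z, so Z = -1.
A = 0 and Z = -1 is e⁻ — a beta-minus particle.

beta-minus particle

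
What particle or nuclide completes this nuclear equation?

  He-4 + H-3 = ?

Li-7

Conserve mass number: 4 + 3 = A, so A = 7.
Conserve atomic number: 2 + 1 = Z, so Z = 3.
Z = 3 is lithium, so the species is Li-7.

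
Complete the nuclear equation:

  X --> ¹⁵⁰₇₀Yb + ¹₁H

Conserve mass number: A = 150 + 1, so A = 151.
Conserve atomic number: Z = 70 + 1, so Z = 71.
Z = 71 is lutetium, so the species is ¹⁵¹₇₁Lu.

Lu-151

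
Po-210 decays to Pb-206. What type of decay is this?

ΔA = 206 − 210 = -4; ΔZ = 82 − 84 = -2.
A drops by 4 and Z drops by 2 — the signature of alpha emission.

alpha decay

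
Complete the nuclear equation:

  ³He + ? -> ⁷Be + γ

Conserve mass number: 3 + A = 7 + 0, so A = 4.
Conserve atomic number: 2 + Z = 4 + 0, so Z = 2.
A = 4 and Z = 2 is ⁴He — an alpha particle.

alpha particle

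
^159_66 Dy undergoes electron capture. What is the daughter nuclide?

Electron capture: mass number changes by +0, atomic number by -1.
A: 159 = 159; Z: 66 − 1 = 65.
Z = 65 is terbium, so the daughter is ^159_65 Tb.

Tb-159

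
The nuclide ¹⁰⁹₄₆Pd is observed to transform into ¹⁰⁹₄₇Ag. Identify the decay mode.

beta-minus decay

ΔA = 109 − 109 = 0; ΔZ = 47 − 46 = +1.
A is unchanged and Z rises by 1 — a neutron has become a proton (β⁻ decay).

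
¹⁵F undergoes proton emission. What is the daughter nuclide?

Proton emission: mass number changes by -1, atomic number by -1.
A: 15 − 1 = 14; Z: 9 − 1 = 8.
Z = 8 is oxygen, so the daughter is ¹⁴O.

O-14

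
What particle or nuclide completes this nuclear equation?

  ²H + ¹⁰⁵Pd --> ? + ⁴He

Conserve mass number: 2 + 105 = A + 4, so A = 103.
Conserve atomic number: 1 + 46 = Z + 2, so Z = 45.
Z = 45 is rhodium, so the species is ¹⁰³Rh.

Rh-103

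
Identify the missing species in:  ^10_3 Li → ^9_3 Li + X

Conserve mass number: 10 = 9 + A, so A = 1.
Conserve atomic number: 3 = 3 + Z, so Z = 0.
A = 1 and Z = 0 is ^1_0 n — a neutron.

neutron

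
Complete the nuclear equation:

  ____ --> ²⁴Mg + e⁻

Na-24

Conserve mass number: A = 24 + 0, so A = 24.
Conserve atomic number: Z = 12 − 1, so Z = 11.
Z = 11 is sodium, so the species is ²⁴Na.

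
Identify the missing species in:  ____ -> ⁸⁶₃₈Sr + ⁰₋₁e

Rb-86

Conserve mass number: A = 86 + 0, so A = 86.
Conserve atomic number: Z = 38 − 1, so Z = 37.
Z = 37 is rubidium, so the species is ⁸⁶₃₇Rb.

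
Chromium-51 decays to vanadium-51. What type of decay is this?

ΔA = 51 − 51 = 0; ΔZ = 23 − 24 = -1.
A is unchanged and Z drops by 1 — a proton has become a neutron (β⁺ emission or electron capture).

beta-plus decay or electron capture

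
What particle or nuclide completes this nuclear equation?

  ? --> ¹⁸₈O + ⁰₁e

F-18

Conserve mass number: A = 18 + 0, so A = 18.
Conserve atomic number: Z = 8 + 1, so Z = 9.
Z = 9 is fluorine, so the species is ¹⁸₉F.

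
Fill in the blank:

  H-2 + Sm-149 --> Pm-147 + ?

Conserve mass number: 2 + 149 = 147 + A, so A = 4.
Conserve atomic number: 1 + 62 = 61 + Z, so Z = 2.
A = 4 and Z = 2 is He-4 — an alpha particle.

alpha particle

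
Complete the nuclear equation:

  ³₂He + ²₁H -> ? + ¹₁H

Conserve mass number: 3 + 2 = A + 1, so A = 4.
Conserve atomic number: 2 + 1 = Z + 1, so Z = 2.
A = 4 and Z = 2 is ⁴₂He — an alpha particle.

He-4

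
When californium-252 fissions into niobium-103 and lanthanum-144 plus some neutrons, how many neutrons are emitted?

Conserve mass number: 252 = 103 + 144 + k, so k = 252 − 247 = 5.
Check atomic number: 98 = 41 + 57 + 0 = 98. ✓

5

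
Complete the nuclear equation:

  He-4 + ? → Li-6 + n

Conserve mass number: 4 + A = 6 + 1, so A = 3.
Conserve atomic number: 2 + Z = 3 + 0, so Z = 1.
A = 3 and Z = 1 is H-3 — a triton.

triton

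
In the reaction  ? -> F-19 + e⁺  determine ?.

Ne-19

Conserve mass number: A = 19 + 0, so A = 19.
Conserve atomic number: Z = 9 + 1, so Z = 10.
Z = 10 is neon, so the species is Ne-19.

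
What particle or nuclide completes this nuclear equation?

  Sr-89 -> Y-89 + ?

Conserve mass number: 89 = 89 + A, so A = 0.
Conserve atomic number: 38 = 39 + Z, so Z = -1.
A = 0 and Z = -1 is e⁻ — a beta-minus particle.

beta-minus particle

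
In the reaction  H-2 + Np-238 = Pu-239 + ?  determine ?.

Conserve mass number: 2 + 238 = 239 + A, so A = 1.
Conserve atomic number: 1 + 93 = 94 + Z, so Z = 0.
A = 1 and Z = 0 is n — a neutron.

neutron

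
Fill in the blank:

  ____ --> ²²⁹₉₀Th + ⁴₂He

Conserve mass number: A = 229 + 4, so A = 233.
Conserve atomic number: Z = 90 + 2, so Z = 92.
Z = 92 is uranium, so the species is ²³³₉₂U.

U-233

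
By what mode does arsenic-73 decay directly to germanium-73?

beta-plus decay or electron capture

ΔA = 73 − 73 = 0; ΔZ = 32 − 33 = -1.
A is unchanged and Z drops by 1 — a proton has become a neutron (β⁺ emission or electron capture).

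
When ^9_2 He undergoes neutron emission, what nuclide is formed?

He-8

Neutron emission: mass number changes by -1, atomic number by +0.
A: 9 − 1 = 8; Z: 2 = 2.
Z = 2 is helium, so the daughter is ^8_2 He.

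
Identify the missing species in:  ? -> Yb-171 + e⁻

Conserve mass number: A = 171 + 0, so A = 171.
Conserve atomic number: Z = 70 − 1, so Z = 69.
Z = 69 is thulium, so the species is Tm-171.

Tm-171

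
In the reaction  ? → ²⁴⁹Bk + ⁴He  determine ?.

Conserve mass number: A = 249 + 4, so A = 253.
Conserve atomic number: Z = 97 + 2, so Z = 99.
Z = 99 is einsteinium, so the species is ²⁵³Es.

Es-253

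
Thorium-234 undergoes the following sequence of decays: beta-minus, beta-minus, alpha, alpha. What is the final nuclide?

Start: (A, Z) = (234, 90).
After β⁻: (234, 91).
After β⁻: (234, 92).
After α: (230, 90).
After α: (226, 88).
Z = 88 is radium.

Ra-226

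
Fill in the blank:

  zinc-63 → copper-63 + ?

Conserve mass number: 63 = 63 + A, so A = 0.
Conserve atomic number: 30 = 29 + Z, so Z = 1.
A = 0 and Z = 1 is e⁺ — a positron.

positron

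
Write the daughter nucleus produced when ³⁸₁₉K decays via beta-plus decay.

Beta-plus decay: mass number changes by +0, atomic number by -1.
A: 38 = 38; Z: 19 − 1 = 18.
Z = 18 is argon, so the daughter is ³⁸₁₈Ar.

Ar-38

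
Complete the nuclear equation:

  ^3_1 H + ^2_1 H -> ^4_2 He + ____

neutron

Conserve mass number: 3 + 2 = 4 + A, so A = 1.
Conserve atomic number: 1 + 1 = 2 + Z, so Z = 0.
A = 1 and Z = 0 is ^1_0 n — a neutron.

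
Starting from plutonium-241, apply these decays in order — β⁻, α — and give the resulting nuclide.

Start: (A, Z) = (241, 94).
After β⁻: (241, 95).
After α: (237, 93).
Z = 93 is neptunium.

Np-237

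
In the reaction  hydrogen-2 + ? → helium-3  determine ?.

Conserve mass number: 2 + A = 3, so A = 1.
Conserve atomic number: 1 + Z = 2, so Z = 1.
A = 1 and Z = 1 is hydrogen-1 — a proton.

proton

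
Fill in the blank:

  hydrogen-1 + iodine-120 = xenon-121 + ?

gamma ray

Conserve mass number: 1 + 120 = 121 + A, so A = 0.
Conserve atomic number: 1 + 53 = 54 + Z, so Z = 0.
A = 0 and Z = 0 is γ — a gamma ray.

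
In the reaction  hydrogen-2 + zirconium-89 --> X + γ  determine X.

Conserve mass number: 2 + 89 = A + 0, so A = 91.
Conserve atomic number: 1 + 40 = Z + 0, so Z = 41.
Z = 41 is niobium, so the species is niobium-91.

Nb-91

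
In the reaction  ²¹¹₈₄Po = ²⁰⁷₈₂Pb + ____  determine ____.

Conserve mass number: 211 = 207 + A, so A = 4.
Conserve atomic number: 84 = 82 + Z, so Z = 2.
A = 4 and Z = 2 is ⁴₂He — an alpha particle.

alpha particle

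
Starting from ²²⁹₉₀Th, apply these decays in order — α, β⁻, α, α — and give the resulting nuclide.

Start: (A, Z) = (229, 90).
After α: (225, 88).
After β⁻: (225, 89).
After α: (221, 87).
After α: (217, 85).
Z = 85 is astatine.

At-217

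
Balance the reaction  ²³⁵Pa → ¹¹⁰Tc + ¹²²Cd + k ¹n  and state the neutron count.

Conserve mass number: 235 = 110 + 122 + k, so k = 235 − 232 = 3.
Check atomic number: 91 = 43 + 48 + 0 = 91. ✓

3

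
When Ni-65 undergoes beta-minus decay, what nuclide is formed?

Beta-minus decay: mass number changes by +0, atomic number by +1.
A: 65 = 65; Z: 28 + 1 = 29.
Z = 29 is copper, so the daughter is Cu-65.

Cu-65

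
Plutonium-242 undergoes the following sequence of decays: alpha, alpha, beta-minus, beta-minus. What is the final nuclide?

U-234

Start: (A, Z) = (242, 94).
After α: (238, 92).
After α: (234, 90).
After β⁻: (234, 91).
After β⁻: (234, 92).
Z = 92 is uranium.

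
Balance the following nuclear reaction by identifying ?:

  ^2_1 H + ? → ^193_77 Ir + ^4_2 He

Conserve mass number: 2 + A = 193 + 4, so A = 195.
Conserve atomic number: 1 + Z = 77 + 2, so Z = 78.
Z = 78 is platinum, so the species is ^195_78 Pt.

Pt-195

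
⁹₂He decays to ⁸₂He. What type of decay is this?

neutron emission

ΔA = 8 − 9 = -1; ΔZ = 2 − 2 = +0.
A drops by 1 with Z unchanged — a neutron was emitted.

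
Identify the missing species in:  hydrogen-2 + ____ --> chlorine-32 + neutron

Conserve mass number: 2 + A = 32 + 1, so A = 31.
Conserve atomic number: 1 + Z = 17 + 0, so Z = 16.
Z = 16 is sulfur, so the species is sulfur-31.

S-31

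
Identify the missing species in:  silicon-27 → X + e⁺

Conserve mass number: 27 = A + 0, so A = 27.
Conserve atomic number: 14 = Z + 1, so Z = 13.
Z = 13 is aluminium, so the species is aluminium-27.

Al-27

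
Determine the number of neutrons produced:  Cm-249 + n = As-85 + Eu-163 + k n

Conserve mass number: 250 = 85 + 163 + k, so k = 250 − 248 = 2.
Check atomic number: 96 = 33 + 63 + 0 = 96. ✓

2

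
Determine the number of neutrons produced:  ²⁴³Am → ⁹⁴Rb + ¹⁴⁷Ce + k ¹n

2

Conserve mass number: 243 = 94 + 147 + k, so k = 243 − 241 = 2.
Check atomic number: 95 = 37 + 58 + 0 = 95. ✓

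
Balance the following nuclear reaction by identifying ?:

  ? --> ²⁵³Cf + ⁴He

Fm-257

Conserve mass number: A = 253 + 4, so A = 257.
Conserve atomic number: Z = 98 + 2, so Z = 100.
Z = 100 is fermium, so the species is ²⁵⁷Fm.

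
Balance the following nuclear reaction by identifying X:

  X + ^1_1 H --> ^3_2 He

deuteron

Conserve mass number: A + 1 = 3, so A = 2.
Conserve atomic number: Z + 1 = 2, so Z = 1.
A = 2 and Z = 1 is ^2_1 H — a deuteron.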